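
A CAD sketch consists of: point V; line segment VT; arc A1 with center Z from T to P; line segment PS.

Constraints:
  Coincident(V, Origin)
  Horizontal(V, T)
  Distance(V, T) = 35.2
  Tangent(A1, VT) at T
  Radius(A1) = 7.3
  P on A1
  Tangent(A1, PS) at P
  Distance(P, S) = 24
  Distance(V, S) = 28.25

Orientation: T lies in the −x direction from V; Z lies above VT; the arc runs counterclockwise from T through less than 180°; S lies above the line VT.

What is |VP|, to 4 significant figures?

29.29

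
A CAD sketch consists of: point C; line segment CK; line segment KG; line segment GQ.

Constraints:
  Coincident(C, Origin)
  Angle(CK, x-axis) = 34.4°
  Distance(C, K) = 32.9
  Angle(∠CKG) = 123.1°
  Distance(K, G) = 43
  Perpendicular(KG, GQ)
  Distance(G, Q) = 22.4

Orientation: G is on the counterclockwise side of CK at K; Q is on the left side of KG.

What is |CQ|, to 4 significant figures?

61.18

∠CKG = 123.1°, so KG runs at 34.4° + (180° − 123.1°) = 91.30° from the x-axis; with |KG| = 43.0, G = K + 43.0·(cos 91.30°, sin 91.30°) = (26.17, 61.58). KG is perpendicular to GQ; with |GQ| = 22.4 on the left of KG, Q = G + 22.4·(-0.9997, -0.02269) = (3.776, 61.07). Then |CQ| = |Q − C| = 61.18.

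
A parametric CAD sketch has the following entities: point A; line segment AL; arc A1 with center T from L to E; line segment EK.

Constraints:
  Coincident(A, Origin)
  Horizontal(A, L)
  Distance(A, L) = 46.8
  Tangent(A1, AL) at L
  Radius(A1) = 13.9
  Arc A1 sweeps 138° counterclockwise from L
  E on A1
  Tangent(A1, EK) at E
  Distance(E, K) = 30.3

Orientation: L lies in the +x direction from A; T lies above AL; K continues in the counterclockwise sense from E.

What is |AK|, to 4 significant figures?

55.75

A is at the origin; AL is horizontal with |AL| = 46.8 and L on the +x side, so L = (46.80, 0.000). A1 meets AL tangentially, so TL is at right angles to AL, so T = L + (0, 13.9) = (46.80, 13.90). On A1, L sits at bearing -90° from T; a 138° counterclockwise sweep puts E at bearing 48°, so E = T + 13.9·(cos 48°, sin 48°) = (56.10, 24.23). The tangent condition forces TE to be normal to EK, so EK runs along (−sin 48°, cos 48°); with |EK| = 30.3, K = (33.58, 44.50). Then |AK| = |K − A| = 55.75.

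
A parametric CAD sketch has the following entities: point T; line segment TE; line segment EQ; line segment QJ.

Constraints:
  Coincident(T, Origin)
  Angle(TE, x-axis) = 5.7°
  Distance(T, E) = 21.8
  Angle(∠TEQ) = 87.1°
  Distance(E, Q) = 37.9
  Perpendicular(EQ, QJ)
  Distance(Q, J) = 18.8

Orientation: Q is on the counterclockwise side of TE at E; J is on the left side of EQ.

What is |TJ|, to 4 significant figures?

36.92

∠TEQ = 87.1°, so EQ runs at 5.7° + (180° − 87.1°) = 98.60° from the x-axis; with |EQ| = 37.9, Q = E + 37.9·(cos 98.60°, sin 98.60°) = (16.02, 39.64). EQ is perpendicular to QJ; with |QJ| = 18.8 on the left of EQ, J = Q + 18.8·(-0.9888, -0.1495) = (-2.564, 36.83). Then |TJ| = |J − T| = 36.92.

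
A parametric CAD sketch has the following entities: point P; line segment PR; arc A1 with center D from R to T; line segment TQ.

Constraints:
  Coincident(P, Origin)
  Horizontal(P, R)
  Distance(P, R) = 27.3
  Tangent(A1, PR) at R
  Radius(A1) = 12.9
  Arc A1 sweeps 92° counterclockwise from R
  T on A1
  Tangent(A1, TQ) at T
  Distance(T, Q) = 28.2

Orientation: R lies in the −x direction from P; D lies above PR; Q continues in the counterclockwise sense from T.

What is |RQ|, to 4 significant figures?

43.21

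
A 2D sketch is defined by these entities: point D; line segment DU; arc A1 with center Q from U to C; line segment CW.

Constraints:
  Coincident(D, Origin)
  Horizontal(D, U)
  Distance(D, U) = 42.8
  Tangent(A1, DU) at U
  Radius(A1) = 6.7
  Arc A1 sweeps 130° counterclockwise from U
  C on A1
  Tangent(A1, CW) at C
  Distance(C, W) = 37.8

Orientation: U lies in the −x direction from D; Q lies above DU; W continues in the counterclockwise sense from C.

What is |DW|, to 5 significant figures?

73.734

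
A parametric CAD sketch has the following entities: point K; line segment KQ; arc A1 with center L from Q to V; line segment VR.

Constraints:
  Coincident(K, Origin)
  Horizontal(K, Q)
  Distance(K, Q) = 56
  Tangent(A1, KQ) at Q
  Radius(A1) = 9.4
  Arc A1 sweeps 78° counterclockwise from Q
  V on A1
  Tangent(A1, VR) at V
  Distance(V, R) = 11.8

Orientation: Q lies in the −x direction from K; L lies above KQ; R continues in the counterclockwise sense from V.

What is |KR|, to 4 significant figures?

48.25

On A1, Q sits at bearing -90° from L; a 78° counterclockwise sweep puts V at bearing -12°, so V = L + 9.4·(cos -12°, sin -12°) = (-46.81, 7.446). Since A1 is tangent to VR there, LV ⟂ VR, so VR runs along (−sin -12°, cos -12°); with |VR| = 11.8, R = (-44.35, 18.99). Then |KR| = |R − K| = 48.25.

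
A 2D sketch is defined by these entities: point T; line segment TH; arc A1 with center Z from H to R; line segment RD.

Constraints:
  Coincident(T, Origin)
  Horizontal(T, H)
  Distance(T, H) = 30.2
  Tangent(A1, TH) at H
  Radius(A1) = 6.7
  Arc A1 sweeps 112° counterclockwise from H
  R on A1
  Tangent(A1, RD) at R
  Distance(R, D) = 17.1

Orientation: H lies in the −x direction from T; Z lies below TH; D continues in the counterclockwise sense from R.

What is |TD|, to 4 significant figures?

39.10

T is at the origin; T and H share the same y with |TH| = 30.2 and H on the −x side, so H = (-30.20, 0.000). Tangency of A1 to TH means the radius ZH is perpendicular to TH, so Z = H + (0, -6.7) = (-30.20, -6.700). On A1, H sits at bearing 90° from Z; a 112° counterclockwise sweep puts R at bearing 202°, so R = Z + 6.7·(cos 202°, sin 202°) = (-36.41, -9.210). Since A1 is tangent to RD there, ZR ⟂ RD, so RD runs along (−sin 202°, cos 202°); with |RD| = 17.1, D = (-30.01, -25.06). Then |TD| = |D − T| = 39.10.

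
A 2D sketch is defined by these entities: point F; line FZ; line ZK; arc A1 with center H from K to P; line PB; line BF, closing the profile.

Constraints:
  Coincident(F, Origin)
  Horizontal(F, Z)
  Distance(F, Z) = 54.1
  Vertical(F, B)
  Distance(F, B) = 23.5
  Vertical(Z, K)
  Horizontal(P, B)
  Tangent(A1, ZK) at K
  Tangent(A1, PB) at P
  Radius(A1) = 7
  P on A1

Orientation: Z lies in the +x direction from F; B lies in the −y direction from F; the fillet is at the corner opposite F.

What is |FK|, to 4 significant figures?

56.56

F is at the origin; FZ is horizontal with |FZ| = 54.1 and Z on the +x side, so Z = (54.10, 0.000). F and B share the same x with |FB| = 23.5 and B on the −y side, so B = (0.000, -23.50). The virtual corner opposite F is at (54.10, -23.50). The tangent condition forces HK to be normal to ZK and A1 meets PB tangentially, so HP is at right angles to PB, with radius 7.0, so the center H sits 7.0 in from both sides at H = (47.10, -16.50). That places the tangent points at K = (54.10, -16.50) on ZK and P = (47.10, -23.50) on PB. Then |FK| = |K − F| = 56.56.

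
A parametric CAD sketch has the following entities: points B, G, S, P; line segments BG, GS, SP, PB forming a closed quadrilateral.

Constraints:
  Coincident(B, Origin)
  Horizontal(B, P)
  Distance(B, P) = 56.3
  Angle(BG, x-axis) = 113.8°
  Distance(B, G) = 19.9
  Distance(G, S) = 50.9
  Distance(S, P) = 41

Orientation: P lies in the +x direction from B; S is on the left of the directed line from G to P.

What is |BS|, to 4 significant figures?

54.06

Checks: |GS| = 50.90 ✓; |SP| = 41.00 ✓.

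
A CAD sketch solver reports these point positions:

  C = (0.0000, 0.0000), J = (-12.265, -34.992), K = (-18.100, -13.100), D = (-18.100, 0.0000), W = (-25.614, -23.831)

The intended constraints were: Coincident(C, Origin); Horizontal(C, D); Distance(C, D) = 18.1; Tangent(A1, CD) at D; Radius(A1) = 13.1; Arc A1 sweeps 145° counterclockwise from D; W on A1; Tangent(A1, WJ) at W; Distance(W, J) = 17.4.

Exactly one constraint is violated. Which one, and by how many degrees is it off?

Tangent(A1, WJ) at W — off by 4.90°.

C = (0.00, 0.00) ✓; C.y = 0.00, D.y = 0.00 ✓; |CD| = 18.10 ✓; ∠(KD, DC) = 90.00° ✓; |KD| = 13.10 ✓; bearing(K→W) − bearing(K→D) = 145.0° ✓; |KW| = 13.10 ✓; ∠(KW, WJ) = 94.90° ✗; |WJ| = 17.40 ✓.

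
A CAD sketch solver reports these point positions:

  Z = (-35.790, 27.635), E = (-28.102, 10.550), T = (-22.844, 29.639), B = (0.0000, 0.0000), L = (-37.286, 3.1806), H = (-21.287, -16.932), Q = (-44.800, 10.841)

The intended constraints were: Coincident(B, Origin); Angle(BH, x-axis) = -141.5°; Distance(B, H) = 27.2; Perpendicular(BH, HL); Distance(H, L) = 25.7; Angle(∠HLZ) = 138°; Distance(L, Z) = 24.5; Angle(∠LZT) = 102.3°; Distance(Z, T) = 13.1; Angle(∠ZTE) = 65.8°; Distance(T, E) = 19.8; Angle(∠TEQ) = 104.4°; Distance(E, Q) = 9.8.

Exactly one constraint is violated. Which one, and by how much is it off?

Distance(E, Q) = 9.8 — off by 6.90.

B = (0.00, 0.00) ✓; BH at -141.5° ✓; |BH| = 27.20 ✓; ∠(BH, HL) = 90.00° ✓; |HL| = 25.70 ✓; ∠HLZ = 138.0° ✓; |LZ| = 24.50 ✓; ∠LZT = 102.3° ✓; |ZT| = 13.10 ✓; ∠ZTE = 65.80° ✓; |TE| = 19.80 ✓; ∠TEQ = 104.4° ✓; |EQ| = 16.70 ✗.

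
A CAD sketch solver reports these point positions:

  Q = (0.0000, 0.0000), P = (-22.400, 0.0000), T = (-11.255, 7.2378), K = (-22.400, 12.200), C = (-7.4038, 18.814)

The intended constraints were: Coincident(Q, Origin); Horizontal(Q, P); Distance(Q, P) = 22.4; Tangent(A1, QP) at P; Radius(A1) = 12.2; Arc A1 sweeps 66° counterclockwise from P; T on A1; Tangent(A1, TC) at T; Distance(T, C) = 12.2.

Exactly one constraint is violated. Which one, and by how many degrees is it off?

Tangent(A1, TC) at T — off by 5.60°.

Q = (0.00, 0.00) ✓; Q.y = 0.00, P.y = 0.00 ✓; |QP| = 22.40 ✓; ∠(KP, PQ) = 90.00° ✓; |KP| = 12.20 ✓; bearing(K→T) − bearing(K→P) = 66.00° ✓; |KT| = 12.20 ✓; ∠(KT, TC) = 84.40° ✗; |TC| = 12.20 ✓.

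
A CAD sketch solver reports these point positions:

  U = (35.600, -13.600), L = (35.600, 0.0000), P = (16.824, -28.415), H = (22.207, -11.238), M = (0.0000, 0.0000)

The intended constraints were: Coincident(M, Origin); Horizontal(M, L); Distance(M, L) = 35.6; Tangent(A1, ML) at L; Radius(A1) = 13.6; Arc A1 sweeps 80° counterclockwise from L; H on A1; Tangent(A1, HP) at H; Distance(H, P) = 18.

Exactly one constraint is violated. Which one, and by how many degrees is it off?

Tangent(A1, HP) at H — off by 7.40°.

M = (0.00, 0.00) ✓; M.y = 0.00, L.y = 0.00 ✓; |ML| = 35.60 ✓; ∠(UL, LM) = 90.00° ✓; |UL| = 13.60 ✓; bearing(U→H) − bearing(U→L) = 80.00° ✓; |UH| = 13.60 ✓; ∠(UH, HP) = 97.40° ✗; |HP| = 18.00 ✓.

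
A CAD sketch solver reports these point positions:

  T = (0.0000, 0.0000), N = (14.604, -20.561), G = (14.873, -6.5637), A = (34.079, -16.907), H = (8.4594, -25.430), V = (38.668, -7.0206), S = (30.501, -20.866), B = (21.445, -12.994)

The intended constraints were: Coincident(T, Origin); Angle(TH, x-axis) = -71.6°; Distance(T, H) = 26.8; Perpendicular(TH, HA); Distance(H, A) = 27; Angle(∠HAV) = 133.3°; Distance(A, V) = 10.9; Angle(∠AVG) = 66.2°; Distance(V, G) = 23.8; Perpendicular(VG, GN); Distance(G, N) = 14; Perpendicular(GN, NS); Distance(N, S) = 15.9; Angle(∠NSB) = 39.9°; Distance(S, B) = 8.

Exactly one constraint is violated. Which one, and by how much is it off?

Distance(S, B) = 8 — off by 4.00.

T = (0.00, 0.00) ✓; TH at -71.60° ✓; |TH| = 26.80 ✓; ∠(TH, HA) = 90.00° ✓; |HA| = 27.00 ✓; ∠HAV = 133.3° ✓; |AV| = 10.90 ✓; ∠AVG = 66.20° ✓; |VG| = 23.80 ✓; ∠(VG, GN) = 90.00° ✓; |GN| = 14.00 ✓; ∠(GN, NS) = 90.00° ✓; |NS| = 15.90 ✓; ∠NSB = 39.90° ✓; |SB| = 12.00 ✗.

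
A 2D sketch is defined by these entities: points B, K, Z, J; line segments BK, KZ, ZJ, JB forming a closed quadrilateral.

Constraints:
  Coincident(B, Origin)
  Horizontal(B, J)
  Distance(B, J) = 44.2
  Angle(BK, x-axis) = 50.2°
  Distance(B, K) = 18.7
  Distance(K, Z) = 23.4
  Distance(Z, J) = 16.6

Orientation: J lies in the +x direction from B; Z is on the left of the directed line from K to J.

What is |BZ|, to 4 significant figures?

38.06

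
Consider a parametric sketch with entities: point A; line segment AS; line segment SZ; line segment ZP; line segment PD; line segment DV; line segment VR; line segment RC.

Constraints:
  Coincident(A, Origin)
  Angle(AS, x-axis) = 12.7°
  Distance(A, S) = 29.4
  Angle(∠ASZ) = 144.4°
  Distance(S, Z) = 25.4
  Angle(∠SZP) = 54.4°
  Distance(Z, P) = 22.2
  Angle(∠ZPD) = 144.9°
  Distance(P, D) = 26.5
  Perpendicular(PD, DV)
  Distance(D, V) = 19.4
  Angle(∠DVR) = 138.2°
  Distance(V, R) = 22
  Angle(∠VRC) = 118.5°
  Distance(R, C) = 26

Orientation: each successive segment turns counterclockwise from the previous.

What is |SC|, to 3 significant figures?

21.1

A is at the origin; AS runs at 12.7° with length 29.4, so S = (28.7, 6.46). ∠ASZ = 144.4° gives SZ at 48.3° from the x-axis; with |SZ| = 25.4, Z = (45.6, 25.4). ∠SZP = 54.4° gives ZP at 174° from the x-axis; with |ZP| = 22.2, P = (23.5, 27.8). ∠ZPD = 144.9° gives PD at -151° from the x-axis; with |PD| = 26.5, D = (0.326, 14.9). PD ⟂ DV, so DV runs at -61.0°; with |DV| = 19.4, V = (9.73, -2.03). ∠DVR = 138.2° gives VR at -19.2° from the x-axis; with |VR| = 22.0, R = (30.5, -9.26). ∠VRC = 118.5° gives RC at 42.3° from the x-axis; with |RC| = 26.0, C = (49.7, 8.24). Then |SC| = |C − S| = 21.1.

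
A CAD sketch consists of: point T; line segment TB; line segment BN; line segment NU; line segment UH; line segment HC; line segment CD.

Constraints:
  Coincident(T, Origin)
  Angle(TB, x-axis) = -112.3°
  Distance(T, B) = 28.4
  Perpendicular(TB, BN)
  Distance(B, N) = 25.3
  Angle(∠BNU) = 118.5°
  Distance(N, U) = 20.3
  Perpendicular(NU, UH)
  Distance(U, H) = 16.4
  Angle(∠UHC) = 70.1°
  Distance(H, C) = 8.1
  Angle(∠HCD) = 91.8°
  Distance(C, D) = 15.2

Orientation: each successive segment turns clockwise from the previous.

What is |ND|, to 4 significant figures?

17.42

T is at the origin; TB runs at -112.3° with length 28.4, so B = (-10.78, -26.28). TB ⟂ BN, so BN runs at 157.7°; with |BN| = 25.3, N = (-34.18, -16.68). ∠BNU = 118.5° gives NU at 96.20° from the x-axis; with |NU| = 20.3, U = (-36.38, 3.506). NU ⟂ UH, so UH runs at 6.200°; with |UH| = 16.4, H = (-20.07, 5.277). ∠UHC = 70.1° gives HC at -103.7° from the x-axis; with |HC| = 8.1, C = (-21.99, -2.593). ∠HCD = 91.8° gives CD at 168.1° from the x-axis; with |CD| = 15.2, D = (-36.86, 0.5415). Then |ND| = |D − N| = 17.42.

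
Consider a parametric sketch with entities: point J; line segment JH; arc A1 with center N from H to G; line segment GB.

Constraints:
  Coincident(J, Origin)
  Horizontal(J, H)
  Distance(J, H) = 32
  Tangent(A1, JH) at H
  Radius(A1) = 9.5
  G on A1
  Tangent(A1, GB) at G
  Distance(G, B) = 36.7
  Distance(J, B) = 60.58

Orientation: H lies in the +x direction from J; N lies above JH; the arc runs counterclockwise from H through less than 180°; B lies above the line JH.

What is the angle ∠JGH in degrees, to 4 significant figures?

33.46°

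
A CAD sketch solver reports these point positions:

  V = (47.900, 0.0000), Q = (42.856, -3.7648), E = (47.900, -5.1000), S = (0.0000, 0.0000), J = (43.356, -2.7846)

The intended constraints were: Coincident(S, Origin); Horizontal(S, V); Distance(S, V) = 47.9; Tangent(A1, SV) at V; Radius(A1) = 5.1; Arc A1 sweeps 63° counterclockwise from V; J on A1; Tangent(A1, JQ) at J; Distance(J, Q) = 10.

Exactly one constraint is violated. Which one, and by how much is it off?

Distance(J, Q) = 10 — off by 8.90.

S = (0.00, 0.00) ✓; S.y = 0.00, V.y = 0.00 ✓; |SV| = 47.90 ✓; ∠(EV, VS) = 90.00° ✓; |EV| = 5.100 ✓; bearing(E→J) − bearing(E→V) = 63.00° ✓; |EJ| = 5.100 ✓; ∠(EJ, JQ) = 90.02° ✓; |JQ| = 1.100 ✗.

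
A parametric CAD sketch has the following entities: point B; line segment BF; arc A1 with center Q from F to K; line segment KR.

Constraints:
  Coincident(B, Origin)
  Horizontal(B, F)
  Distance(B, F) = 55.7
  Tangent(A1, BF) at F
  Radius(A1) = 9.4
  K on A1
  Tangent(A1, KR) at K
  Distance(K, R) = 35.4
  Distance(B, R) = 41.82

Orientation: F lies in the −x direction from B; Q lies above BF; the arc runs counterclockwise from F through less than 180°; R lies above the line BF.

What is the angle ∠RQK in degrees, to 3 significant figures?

75.1°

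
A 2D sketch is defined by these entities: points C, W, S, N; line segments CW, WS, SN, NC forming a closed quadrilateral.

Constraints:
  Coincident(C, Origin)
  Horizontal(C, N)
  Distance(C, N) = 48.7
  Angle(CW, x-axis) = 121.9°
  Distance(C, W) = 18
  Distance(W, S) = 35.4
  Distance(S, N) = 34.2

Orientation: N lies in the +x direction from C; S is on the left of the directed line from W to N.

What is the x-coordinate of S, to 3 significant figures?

24.7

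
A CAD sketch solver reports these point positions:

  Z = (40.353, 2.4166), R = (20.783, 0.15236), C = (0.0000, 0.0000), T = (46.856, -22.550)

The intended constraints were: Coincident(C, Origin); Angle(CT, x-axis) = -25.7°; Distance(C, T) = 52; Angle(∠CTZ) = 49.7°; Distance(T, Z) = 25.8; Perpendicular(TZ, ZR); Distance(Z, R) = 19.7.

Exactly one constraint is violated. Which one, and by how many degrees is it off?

Perpendicular(TZ, ZR) — off by 8.00°.

C = (0.00, 0.00) ✓; CT at -25.70° ✓; |CT| = 52.00 ✓; ∠CTZ = 49.70° ✓; |TZ| = 25.80 ✓; ∠(TZ, ZR) = 82.00° ✗; |ZR| = 19.70 ✓.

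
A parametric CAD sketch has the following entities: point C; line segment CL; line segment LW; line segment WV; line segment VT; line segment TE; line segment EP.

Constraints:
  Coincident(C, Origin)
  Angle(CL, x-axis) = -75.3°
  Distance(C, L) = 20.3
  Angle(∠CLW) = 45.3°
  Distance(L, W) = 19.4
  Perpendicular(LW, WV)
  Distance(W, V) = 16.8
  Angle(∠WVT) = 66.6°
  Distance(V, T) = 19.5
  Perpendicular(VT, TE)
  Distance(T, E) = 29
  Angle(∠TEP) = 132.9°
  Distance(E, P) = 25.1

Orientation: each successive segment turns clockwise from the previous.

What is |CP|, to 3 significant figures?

46.2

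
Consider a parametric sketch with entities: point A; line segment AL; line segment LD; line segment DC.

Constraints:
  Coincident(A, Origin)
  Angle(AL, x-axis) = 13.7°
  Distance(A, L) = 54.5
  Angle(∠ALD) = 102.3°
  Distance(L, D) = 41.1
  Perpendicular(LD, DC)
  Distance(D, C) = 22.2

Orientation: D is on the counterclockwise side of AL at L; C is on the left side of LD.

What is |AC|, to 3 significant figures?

61.2

A is at the origin; AL runs at 13.7° with length 54.5, so L = 54.5·(cos 13.7°, sin 13.7°) = (52.9, 12.9). ∠ALD = 102.3°, so LD runs at 13.7° + (180° − 102.3°) = 91.4° from the x-axis; with |LD| = 41.1, D = L + 41.1·(cos 91.4°, sin 91.4°) = (51.9, 54.0). LD is perpendicular to DC; with |DC| = 22.2 on the left of LD, C = D + 22.2·(-1.00, -0.0244) = (29.8, 53.5). Then |AC| = |C − A| = 61.2.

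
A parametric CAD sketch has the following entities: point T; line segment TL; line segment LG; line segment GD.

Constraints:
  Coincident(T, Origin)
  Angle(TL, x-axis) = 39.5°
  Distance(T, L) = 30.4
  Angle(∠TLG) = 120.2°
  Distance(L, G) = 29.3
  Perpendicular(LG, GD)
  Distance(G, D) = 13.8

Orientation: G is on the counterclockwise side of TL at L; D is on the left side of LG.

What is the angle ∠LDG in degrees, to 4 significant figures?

64.78°

T is at the origin; TL runs at 39.5° with length 30.4, so L = 30.4·(cos 39.5°, sin 39.5°) = (23.46, 19.34). ∠TLG = 120.2°, so LG runs at 39.5° + (180° − 120.2°) = 99.30° from the x-axis; with |LG| = 29.3, G = L + 29.3·(cos 99.30°, sin 99.30°) = (18.72, 48.25). LG is perpendicular to GD; with |GD| = 13.8 on the left of LG, D = G + 13.8·(-0.9869, -0.1616) = (5.104, 46.02). Then cos ∠LDG = DL·DG / (|DL||DG|), giving 64.78°.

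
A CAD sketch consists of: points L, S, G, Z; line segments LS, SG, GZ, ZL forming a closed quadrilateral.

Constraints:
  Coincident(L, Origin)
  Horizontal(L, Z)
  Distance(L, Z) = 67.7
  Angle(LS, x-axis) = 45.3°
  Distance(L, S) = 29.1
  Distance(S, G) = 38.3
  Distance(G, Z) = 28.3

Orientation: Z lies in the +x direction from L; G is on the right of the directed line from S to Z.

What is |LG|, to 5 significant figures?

43.180

L is at the origin; L and Z share the same y with |LZ| = 67.7 and Z in +x, so Z = (67.7, 0). LS runs at 45.3° with |LS| = 29.1, so S = (20.469, 20.684). G is determined by |SG| = 38.3 and |GZ| = 28.3 together: it lies at the intersection of circle(S, 38.3) and circle(Z, 28.3). With |SZ| = 51.562, the foot of the radical line on SZ is 32.239 from S and the perpendicular offset is √(38.3² − 32.239²) = 20.677. Taking the right-of-SZ solution: G = (41.706, -11.189).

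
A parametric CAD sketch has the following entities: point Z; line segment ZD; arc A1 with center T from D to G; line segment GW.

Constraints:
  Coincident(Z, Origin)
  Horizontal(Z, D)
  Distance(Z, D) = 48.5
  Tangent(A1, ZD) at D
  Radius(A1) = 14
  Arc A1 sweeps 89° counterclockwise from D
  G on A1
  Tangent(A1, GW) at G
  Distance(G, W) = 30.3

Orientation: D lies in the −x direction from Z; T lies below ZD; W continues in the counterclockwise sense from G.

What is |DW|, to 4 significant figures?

46.38

Z is at the origin; ZD is horizontal with |ZD| = 48.5 and D on the −x side, so D = (-48.50, 0.000). The tangent condition forces TD to be normal to ZD, so T = D + (0, -14) = (-48.50, -14.00). On A1, D sits at bearing 90° from T; an 89° counterclockwise sweep puts G at bearing 179°, so G = T + 14.0·(cos 179°, sin 179°) = (-62.50, -13.76). A1 meets GW tangentially, so TG is at right angles to GW, so GW runs along (−sin 179°, cos 179°); with |GW| = 30.3, W = (-63.03, -44.05). Then |DW| = |W − D| = 46.38.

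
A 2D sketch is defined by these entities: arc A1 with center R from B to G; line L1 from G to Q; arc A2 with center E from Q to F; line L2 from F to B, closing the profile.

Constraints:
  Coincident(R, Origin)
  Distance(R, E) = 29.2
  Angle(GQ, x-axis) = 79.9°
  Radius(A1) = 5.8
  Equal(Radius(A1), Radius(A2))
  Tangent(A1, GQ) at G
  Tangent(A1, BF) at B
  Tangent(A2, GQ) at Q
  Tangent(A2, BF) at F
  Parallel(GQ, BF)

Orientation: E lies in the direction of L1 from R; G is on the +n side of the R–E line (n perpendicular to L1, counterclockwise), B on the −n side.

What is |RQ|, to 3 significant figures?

29.8

The slot axis is L1's direction at 79.9°, so u = (cos 79.9°, sin 79.9°) = (0.175, 0.985) and n = (−sin 79.9°, cos 79.9°) = (-0.985, 0.175). R is at the origin and E lies 29.2 along u from R, so E = 29.2·u = (5.12, 28.7). Tangency of A1 to both parallel lines with radius 5.8 puts G and B at R ± 5.8·n: G = (-5.71, 1.02), B = (5.71, -1.02). Equal radii place Q and F the same way about E: Q = E + 5.8·n = (-0.589, 29.8), F = E − 5.8·n = (10.8, 27.7). Then |RQ| = |Q − R| = 29.8.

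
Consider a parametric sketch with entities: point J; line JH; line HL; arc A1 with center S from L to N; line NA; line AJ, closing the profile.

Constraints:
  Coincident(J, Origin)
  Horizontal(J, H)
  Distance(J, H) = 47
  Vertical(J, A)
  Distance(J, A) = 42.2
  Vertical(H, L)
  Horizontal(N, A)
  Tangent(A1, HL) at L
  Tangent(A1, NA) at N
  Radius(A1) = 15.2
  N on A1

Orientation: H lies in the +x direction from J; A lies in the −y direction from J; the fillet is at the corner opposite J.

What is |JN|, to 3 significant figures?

52.8

J is at the origin; JH is horizontal with |JH| = 47.0 and H on the +x side, so H = (47.0, 0.00). JA is vertical with |JA| = 42.2 and A on the −y side, so A = (0.00, -42.2). The virtual corner opposite J is at (47.0, -42.2). A1 meets HL tangentially, so SL is at right angles to HL and since A1 is tangent to NA there, SN ⟂ NA, with radius 15.2, so the center S sits 15.2 in from both sides at S = (31.8, -27.0). That places the tangent points at L = (47.0, -27.0) on HL and N = (31.8, -42.2) on NA. Then |JN| = |N − J| = 52.8.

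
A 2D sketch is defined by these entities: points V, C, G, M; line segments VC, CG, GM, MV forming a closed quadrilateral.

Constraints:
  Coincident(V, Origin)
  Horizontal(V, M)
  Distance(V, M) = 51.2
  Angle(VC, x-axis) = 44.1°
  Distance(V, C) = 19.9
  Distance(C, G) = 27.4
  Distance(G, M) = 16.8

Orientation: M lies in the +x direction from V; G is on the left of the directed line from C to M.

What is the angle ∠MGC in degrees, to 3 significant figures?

124°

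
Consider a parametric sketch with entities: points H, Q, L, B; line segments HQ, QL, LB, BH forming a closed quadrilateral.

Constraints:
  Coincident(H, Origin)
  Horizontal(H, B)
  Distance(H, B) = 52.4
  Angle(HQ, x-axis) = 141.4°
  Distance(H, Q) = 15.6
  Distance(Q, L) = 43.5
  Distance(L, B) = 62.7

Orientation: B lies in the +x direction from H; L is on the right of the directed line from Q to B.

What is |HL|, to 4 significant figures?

32.41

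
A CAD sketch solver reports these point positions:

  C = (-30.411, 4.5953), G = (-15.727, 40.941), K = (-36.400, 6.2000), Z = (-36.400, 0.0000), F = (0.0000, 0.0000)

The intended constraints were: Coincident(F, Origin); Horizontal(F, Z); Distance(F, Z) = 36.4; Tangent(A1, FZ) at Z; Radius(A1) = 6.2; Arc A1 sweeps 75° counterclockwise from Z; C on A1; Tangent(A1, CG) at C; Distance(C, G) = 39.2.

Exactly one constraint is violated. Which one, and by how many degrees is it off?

Tangent(A1, CG) at C — off by 7.00°.

F = (0.00, 0.00) ✓; F.y = 0.00, Z.y = 0.00 ✓; |FZ| = 36.40 ✓; ∠(KZ, ZF) = 90.00° ✓; |KZ| = 6.200 ✓; bearing(K→C) − bearing(K→Z) = 75.00° ✓; |KC| = 6.200 ✓; ∠(KC, CG) = 97.00° ✗; |CG| = 39.20 ✓.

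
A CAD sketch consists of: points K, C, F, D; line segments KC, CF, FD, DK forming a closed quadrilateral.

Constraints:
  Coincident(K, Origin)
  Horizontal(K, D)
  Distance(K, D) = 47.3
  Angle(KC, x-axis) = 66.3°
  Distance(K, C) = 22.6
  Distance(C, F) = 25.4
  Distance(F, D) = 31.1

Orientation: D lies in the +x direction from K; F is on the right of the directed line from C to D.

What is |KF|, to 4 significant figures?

16.81

K is at the origin; K and D share the same y with |KD| = 47.3 and D in +x, so D = (47.3, 0). KC runs at 66.3° with |KC| = 22.6, so C = (9.084, 20.69). F is determined by |CF| = 25.4 and |FD| = 31.1 together: it lies at the intersection of circle(C, 25.4) and circle(D, 31.1). With |CD| = 43.46, the foot of the radical line on CD is 18.02 from C and the perpendicular offset is √(25.4² − 18.02²) = 17.90. Taking the right-of-CD solution: F = (16.41, -3.626).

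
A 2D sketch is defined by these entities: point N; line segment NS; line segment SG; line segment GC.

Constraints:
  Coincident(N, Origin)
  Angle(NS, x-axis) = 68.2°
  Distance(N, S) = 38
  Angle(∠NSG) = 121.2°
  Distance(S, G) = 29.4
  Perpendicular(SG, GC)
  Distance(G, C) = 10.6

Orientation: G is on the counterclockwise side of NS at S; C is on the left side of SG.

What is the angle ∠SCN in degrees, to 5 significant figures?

43.875°

N is at the origin; NS runs at 68.2° with length 38.0, so S = 38.0·(cos 68.2°, sin 68.2°) = (14.112, 35.282). ∠NSG = 121.2°, so SG runs at 68.2° + (180° − 121.2°) = 127.00° from the x-axis; with |SG| = 29.4, G = S + 29.4·(cos 127.00°, sin 127.00°) = (-3.5814, 58.762). SG ⟂ GC; with |GC| = 10.6 on the left of SG, C = G + 10.6·(-0.79864, -0.60182) = (-12.047, 52.383). Then cos ∠SCN = CS·CN / (|CS||CN|), giving 43.875°.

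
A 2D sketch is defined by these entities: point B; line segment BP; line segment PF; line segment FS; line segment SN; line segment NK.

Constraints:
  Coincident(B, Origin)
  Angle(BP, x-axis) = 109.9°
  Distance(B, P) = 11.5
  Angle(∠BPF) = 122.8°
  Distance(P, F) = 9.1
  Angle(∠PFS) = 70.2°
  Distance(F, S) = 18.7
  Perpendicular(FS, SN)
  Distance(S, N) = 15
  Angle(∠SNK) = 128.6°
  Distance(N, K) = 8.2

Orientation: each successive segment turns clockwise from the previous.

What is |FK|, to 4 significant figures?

23.57

The perpendicularity gives SN at right angles to FS, so SN runs at -147.1°; with |SN| = 15.0, N = (-0.8368, -5.796). ∠SNK = 128.6° gives NK at 161.5° from the x-axis; with |NK| = 8.2, K = (-8.613, -3.194). Then |FK| = |K − F| = 23.57.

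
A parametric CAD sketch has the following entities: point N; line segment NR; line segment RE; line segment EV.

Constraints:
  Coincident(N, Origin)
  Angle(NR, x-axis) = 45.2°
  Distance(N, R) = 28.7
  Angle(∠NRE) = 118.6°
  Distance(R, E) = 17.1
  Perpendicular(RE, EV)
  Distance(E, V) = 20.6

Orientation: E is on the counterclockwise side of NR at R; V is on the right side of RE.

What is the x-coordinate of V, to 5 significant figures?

35.079

N is at the origin; NR runs at 45.2° with length 28.7, so R = 28.7·(cos 45.2°, sin 45.2°) = (20.223, 20.365). ∠NRE = 118.6°, so RE runs at 45.2° + (180° − 118.6°) = 106.60° from the x-axis; with |RE| = 17.1, E = R + 17.1·(cos 106.60°, sin 106.60°) = (15.338, 36.752). RE ⟂ EV; with |EV| = 20.6 on the right of RE, V = E + 20.6·(0.95832, 0.28569) = (35.079, 42.637). So V.x = 35.079.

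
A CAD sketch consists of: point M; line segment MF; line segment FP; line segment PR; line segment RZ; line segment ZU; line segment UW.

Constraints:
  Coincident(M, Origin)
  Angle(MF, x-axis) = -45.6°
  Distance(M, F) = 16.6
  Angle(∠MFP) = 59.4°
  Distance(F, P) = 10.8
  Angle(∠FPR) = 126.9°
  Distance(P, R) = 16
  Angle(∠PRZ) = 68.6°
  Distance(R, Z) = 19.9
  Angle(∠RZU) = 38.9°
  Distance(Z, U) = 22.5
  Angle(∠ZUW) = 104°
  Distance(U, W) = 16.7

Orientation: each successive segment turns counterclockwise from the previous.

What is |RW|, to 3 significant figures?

11.7

M is at the origin; MF runs at -45.6° with length 16.6, so F = (11.6, -11.9). ∠MFP = 59.4° gives FP at 75.0° from the x-axis; with |FP| = 10.8, P = (14.4, -1.43). ∠FPR = 126.9° gives PR at 128° from the x-axis; with |PR| = 16.0, R = (4.54, 11.2). ∠PRZ = 68.6° gives RZ at -120° from the x-axis; with |RZ| = 19.9, Z = (-5.56, -5.98). ∠RZU = 38.9° gives ZU at 20.6° from the x-axis; with |ZU| = 22.5, U = (15.5, 1.93). ∠ZUW = 104.0° gives UW at 96.6° from the x-axis; with |UW| = 16.7, W = (13.6, 18.5). Then |RW| = |W − R| = 11.7.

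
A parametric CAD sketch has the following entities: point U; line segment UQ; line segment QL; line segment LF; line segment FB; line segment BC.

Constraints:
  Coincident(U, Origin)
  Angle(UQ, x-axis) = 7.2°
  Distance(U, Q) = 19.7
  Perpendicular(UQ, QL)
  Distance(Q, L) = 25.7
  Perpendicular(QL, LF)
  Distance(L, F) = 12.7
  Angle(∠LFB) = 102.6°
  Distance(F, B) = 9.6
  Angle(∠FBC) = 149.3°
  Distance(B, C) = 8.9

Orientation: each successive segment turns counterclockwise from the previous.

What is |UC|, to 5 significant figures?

10.991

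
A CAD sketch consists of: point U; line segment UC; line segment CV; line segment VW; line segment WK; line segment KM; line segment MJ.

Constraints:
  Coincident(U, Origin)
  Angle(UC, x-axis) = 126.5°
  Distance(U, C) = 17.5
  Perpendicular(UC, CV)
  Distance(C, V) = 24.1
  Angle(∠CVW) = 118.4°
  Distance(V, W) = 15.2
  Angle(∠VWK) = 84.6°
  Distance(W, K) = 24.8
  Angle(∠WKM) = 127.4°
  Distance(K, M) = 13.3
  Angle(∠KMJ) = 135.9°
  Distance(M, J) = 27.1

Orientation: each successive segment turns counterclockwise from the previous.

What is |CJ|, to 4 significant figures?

14.30

U is at the origin; UC runs at 126.5° with length 17.5, so C = (-10.41, 14.07). UC is perpendicular to CV, so CV runs at -143.5°; with |CV| = 24.1, V = (-29.78, -0.2677). ∠CVW = 118.4° gives VW at -81.90° from the x-axis; with |VW| = 15.2, W = (-27.64, -15.32). ∠VWK = 84.6° gives WK at 13.50° from the x-axis; with |WK| = 24.8, K = (-3.526, -9.527). ∠WKM = 127.4° gives KM at 66.10° from the x-axis; with |KM| = 13.3, M = (1.863, 2.633). ∠KMJ = 135.9° gives MJ at 110.2° from the x-axis; with |MJ| = 27.1, J = (-7.495, 28.07). Then |CJ| = |J − C| = 14.30.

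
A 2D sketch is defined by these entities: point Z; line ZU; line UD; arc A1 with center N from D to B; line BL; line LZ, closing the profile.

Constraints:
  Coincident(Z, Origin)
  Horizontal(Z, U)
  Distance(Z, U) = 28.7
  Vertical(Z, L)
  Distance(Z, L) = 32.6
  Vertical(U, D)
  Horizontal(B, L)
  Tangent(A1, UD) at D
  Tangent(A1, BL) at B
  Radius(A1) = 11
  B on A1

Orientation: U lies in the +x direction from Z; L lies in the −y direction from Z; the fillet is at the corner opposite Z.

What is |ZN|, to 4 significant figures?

27.93

Z is at the origin; Z and U share the same y with |ZU| = 28.7 and U on the +x side, so U = (28.70, 0.000). Z and L share the same x with |ZL| = 32.6 and L on the −y side, so L = (0.000, -32.60). The virtual corner opposite Z is at (28.70, -32.60). A1 meets UD tangentially, so ND is at right angles to UD and the tangent condition forces NB to be normal to BL, with radius 11.0, so the center N sits 11.0 in from both sides at N = (17.70, -21.60). Then |ZN| = |N − Z| = 27.93.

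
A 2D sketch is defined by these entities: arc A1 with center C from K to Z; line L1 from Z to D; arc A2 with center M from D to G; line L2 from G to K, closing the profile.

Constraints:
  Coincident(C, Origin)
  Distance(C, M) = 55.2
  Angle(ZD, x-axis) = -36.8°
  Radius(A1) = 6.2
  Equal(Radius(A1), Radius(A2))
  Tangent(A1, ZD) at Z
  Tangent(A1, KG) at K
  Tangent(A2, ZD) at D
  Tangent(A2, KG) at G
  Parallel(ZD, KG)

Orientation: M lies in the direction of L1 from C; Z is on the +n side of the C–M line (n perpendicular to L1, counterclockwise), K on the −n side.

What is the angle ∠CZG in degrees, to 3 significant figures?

77.3°

Tangency of A1 to both parallel lines with radius 6.2 puts Z and K at C ± 6.2·n: Z = (3.71, 4.96), K = (-3.71, -4.96). Equal radii place D and G the same way about M: D = M + 6.2·n = (47.9, -28.1), G = M − 6.2·n = (40.5, -38.0). Then cos ∠CZG = ZC·ZG / (|ZC||ZG|), giving 77.3°.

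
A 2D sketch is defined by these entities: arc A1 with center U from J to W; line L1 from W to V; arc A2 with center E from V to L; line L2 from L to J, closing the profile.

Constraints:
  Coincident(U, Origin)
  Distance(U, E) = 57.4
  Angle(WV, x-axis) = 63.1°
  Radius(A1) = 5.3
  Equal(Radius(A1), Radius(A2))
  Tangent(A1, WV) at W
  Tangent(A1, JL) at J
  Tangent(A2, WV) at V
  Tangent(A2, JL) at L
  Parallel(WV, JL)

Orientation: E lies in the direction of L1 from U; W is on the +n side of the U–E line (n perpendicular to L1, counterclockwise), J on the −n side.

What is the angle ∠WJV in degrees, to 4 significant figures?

79.54°

The slot axis is L1's direction at 63.1°, so u = (cos 63.1°, sin 63.1°) = (0.4524, 0.8918) and n = (−sin 63.1°, cos 63.1°) = (-0.8918, 0.4524). U is at the origin and E lies 57.4 along u from U, so E = 57.4·u = (25.97, 51.19). Tangency of A1 to both parallel lines with radius 5.3 puts W and J at U ± 5.3·n: W = (-4.727, 2.398), J = (4.727, -2.398). Equal radii place V and L the same way about E: V = E + 5.3·n = (21.24, 53.59), L = E − 5.3·n = (30.70, 48.79). Then cos ∠WJV = JW·JV / (|JW||JV|), giving 79.54°.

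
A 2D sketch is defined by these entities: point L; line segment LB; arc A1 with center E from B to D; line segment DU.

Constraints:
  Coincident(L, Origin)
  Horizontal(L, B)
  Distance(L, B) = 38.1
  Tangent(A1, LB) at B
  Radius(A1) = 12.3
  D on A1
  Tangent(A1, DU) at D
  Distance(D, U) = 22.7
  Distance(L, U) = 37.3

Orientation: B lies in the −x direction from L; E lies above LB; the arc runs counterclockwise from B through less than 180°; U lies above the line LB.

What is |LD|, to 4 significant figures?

27.77

Checks: |LB| = 38.10 ✓; |ED| = 12.30 ✓; ∠(ED, DU) = 90.00° ✓; |DU| = 22.70 ✓; |LU| = 37.30 ✓.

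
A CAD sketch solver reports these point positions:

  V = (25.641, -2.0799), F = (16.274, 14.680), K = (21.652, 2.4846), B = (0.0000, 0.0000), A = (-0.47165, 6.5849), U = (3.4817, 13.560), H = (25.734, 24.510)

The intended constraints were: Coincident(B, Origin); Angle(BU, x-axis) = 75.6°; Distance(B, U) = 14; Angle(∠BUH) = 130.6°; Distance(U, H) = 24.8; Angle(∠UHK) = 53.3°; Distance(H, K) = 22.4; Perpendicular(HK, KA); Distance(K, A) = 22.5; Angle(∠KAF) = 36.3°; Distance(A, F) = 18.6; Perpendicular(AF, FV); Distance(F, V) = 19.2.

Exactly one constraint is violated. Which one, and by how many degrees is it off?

Perpendicular(AF, FV) — off by 3.40°.

B = (0.00, 0.00) ✓; BU at 75.60° ✓; |BU| = 14.00 ✓; ∠BUH = 130.6° ✓; |UH| = 24.80 ✓; ∠UHK = 53.30° ✓; |HK| = 22.40 ✓; ∠(HK, KA) = 90.00° ✓; |KA| = 22.50 ✓; ∠KAF = 36.30° ✓; |AF| = 18.60 ✓; ∠(AF, FV) = 86.60° ✗; |FV| = 19.20 ✓.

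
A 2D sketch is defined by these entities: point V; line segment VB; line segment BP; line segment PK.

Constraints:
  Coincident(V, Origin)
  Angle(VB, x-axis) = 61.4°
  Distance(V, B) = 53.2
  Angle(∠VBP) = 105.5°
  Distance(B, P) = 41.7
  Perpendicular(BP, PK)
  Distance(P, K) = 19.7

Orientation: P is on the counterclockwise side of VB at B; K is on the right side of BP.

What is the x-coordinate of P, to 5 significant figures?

-4.4795

V is at the origin; VB runs at 61.4° with length 53.2, so B = 53.2·(cos 61.4°, sin 61.4°) = (25.466, 46.709). ∠VBP = 105.5°, so BP runs at 61.4° + (180° − 105.5°) = 135.90° from the x-axis; with |BP| = 41.7, P = B + 41.7·(cos 135.90°, sin 135.90°) = (-4.4795, 75.728). So P.x = -4.4795.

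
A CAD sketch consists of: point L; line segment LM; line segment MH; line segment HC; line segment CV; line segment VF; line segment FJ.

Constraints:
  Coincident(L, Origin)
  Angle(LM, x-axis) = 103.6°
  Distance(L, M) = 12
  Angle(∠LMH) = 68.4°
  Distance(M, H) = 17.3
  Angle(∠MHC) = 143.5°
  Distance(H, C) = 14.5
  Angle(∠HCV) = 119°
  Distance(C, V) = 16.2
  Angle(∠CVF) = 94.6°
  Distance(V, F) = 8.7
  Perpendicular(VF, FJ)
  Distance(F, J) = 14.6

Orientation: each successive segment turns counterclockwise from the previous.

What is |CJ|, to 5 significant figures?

10.118

L is at the origin; LM runs at 103.6° with length 12.0, so M = (-2.8217, 11.664). ∠LMH = 68.4° gives MH at -144.80° from the x-axis; with |MH| = 17.3, H = (-16.958, 1.6913). ∠MHC = 143.5° gives HC at -108.30° from the x-axis; with |HC| = 14.5, C = (-21.511, -12.075). ∠HCV = 119.0° gives CV at -47.300° from the x-axis; with |CV| = 16.2, V = (-10.525, -23.981). ∠CVF = 94.6° gives VF at 38.100° from the x-axis; with |VF| = 8.7, F = (-3.6787, -18.613). VF ⟂ FJ, so FJ runs at 128.10°; with |FJ| = 14.6, J = (-12.687, -7.1236). Then |CJ| = |J − C| = 10.118.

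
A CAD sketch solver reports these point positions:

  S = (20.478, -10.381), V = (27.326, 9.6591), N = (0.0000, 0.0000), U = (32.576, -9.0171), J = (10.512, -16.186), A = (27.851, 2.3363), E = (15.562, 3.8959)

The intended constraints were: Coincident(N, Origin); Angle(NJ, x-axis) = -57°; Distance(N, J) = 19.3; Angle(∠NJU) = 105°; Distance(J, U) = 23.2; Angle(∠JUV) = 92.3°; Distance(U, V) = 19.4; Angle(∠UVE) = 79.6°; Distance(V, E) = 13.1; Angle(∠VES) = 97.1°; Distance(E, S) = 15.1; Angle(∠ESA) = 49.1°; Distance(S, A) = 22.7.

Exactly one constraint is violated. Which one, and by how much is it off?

Distance(S, A) = 22.7 — off by 8.00.

N = (0.00, 0.00) ✓; NJ at -57.00° ✓; |NJ| = 19.30 ✓; ∠NJU = 105.0° ✓; |JU| = 23.20 ✓; ∠JUV = 92.30° ✓; |UV| = 19.40 ✓; ∠UVE = 79.60° ✓; |VE| = 13.10 ✓; ∠VES = 97.10° ✓; |ES| = 15.10 ✓; ∠ESA = 49.10° ✓; |SA| = 14.70 ✗.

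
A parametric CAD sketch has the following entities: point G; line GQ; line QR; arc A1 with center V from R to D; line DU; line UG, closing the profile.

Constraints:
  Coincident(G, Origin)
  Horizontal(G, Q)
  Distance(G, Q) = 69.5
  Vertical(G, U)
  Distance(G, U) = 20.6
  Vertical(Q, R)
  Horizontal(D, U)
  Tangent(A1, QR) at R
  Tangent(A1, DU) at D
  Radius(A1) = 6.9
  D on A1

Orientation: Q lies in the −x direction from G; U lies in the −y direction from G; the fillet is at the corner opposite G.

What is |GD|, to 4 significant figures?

65.90

G is at the origin; G and Q share the same y with |GQ| = 69.5 and Q on the −x side, so Q = (-69.50, 0.000). G and U share the same x with |GU| = 20.6 and U on the −y side, so U = (0.000, -20.60). The virtual corner opposite G is at (-69.50, -20.60). Since A1 is tangent to QR there, VR ⟂ QR and since A1 is tangent to DU there, VD ⟂ DU, with radius 6.9, so the center V sits 6.9 in from both sides at V = (-62.60, -13.70). That places the tangent points at R = (-69.50, -13.70) on QR and D = (-62.60, -20.60) on DU. Then |GD| = |D − G| = 65.90.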